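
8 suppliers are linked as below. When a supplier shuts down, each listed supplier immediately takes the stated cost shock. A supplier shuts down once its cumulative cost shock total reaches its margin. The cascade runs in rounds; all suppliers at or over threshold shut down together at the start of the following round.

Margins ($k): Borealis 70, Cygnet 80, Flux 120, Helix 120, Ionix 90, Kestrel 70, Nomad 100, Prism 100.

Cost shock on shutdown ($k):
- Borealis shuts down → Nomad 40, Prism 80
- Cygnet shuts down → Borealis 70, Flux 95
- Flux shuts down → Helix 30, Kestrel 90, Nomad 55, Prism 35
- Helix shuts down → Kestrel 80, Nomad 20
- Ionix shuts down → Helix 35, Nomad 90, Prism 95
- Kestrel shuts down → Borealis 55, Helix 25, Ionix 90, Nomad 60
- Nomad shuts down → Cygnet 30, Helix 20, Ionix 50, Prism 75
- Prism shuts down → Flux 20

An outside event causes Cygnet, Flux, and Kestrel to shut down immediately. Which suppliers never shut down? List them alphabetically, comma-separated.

Round 1 — Cygnet, Flux, Kestrel shut down (initial).
  Borealis: +70+55 → 125 ≥ 70
  Helix: +30+25 → 55 < 120
  Ionix: +90 → 90 ≥ 90
  Nomad: +55+60 → 115 ≥ 100
  Prism: +35 → 35 < 100
Round 2 — Borealis, Ionix, Nomad shut down.
  Helix: +35+20 → 110 < 120
  Prism: +80+95+75 → 285 ≥ 100
Round 3 — Prism shuts down.
No further shutdowns.

Helix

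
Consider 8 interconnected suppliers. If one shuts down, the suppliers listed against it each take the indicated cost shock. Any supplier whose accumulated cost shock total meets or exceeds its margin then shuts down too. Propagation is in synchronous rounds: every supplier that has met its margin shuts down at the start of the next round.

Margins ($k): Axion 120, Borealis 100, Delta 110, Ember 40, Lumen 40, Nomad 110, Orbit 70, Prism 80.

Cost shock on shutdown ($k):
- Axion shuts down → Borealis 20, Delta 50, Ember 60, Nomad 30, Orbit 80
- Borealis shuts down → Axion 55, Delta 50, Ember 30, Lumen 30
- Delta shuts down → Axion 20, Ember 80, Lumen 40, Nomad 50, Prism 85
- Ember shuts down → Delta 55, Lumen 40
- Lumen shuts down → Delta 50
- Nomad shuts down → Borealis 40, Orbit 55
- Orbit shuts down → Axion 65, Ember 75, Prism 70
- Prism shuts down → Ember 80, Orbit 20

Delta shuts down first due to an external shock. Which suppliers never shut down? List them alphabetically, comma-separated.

Axion, Borealis, Nomad, Orbit

Round 1 — Delta shuts down (initial).
  Axion: +20 → 20 < 120
  Ember: +80 → 80 ≥ 40
  Lumen: +40 → 40 ≥ 40
  Nomad: +50 → 50 < 110
  Prism: +85 → 85 ≥ 80
Round 2 — Ember, Lumen, Prism shut down.
  Orbit: +20 → 20 < 70
No further shutdowns.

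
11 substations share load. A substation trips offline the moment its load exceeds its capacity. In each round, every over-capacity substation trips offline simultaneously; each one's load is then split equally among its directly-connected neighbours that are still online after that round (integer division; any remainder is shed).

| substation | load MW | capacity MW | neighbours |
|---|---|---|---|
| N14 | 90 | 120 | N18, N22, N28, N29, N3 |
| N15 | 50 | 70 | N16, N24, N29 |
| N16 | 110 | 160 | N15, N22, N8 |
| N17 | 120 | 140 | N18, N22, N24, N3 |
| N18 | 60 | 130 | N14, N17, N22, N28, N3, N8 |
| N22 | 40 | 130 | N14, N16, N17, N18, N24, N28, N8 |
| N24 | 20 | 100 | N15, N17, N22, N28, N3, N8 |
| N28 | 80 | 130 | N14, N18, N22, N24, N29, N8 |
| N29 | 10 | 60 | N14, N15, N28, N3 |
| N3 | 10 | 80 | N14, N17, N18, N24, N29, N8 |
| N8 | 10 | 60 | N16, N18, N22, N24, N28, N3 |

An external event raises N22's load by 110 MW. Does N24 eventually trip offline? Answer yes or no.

no

Round 1 — N22 at 150 > 130. N22 trips offline.
  N22 sheds 150 MW to N14, N16, N17, N18, N24, N28, N8: 21 each (3 lost).
    N14: 90+21 = 111 ≤ 120
    N16: 110+21 = 131 ≤ 160
    N17: 120+21 = 141 > 140
    N18: 60+21 = 81 ≤ 130
    N24: 20+21 = 41 ≤ 100
    N28: 80+21 = 101 ≤ 130
    N8: 10+21 = 31 ≤ 60
Round 2 — N17 trips offline.
  N17 sheds 141 MW to N18, N24, N3: 47 each.
    N18: 81+47 = 128 ≤ 130
    N24: 41+47 = 88 ≤ 100
    N3: 10+47 = 57 ≤ 80
No further trips.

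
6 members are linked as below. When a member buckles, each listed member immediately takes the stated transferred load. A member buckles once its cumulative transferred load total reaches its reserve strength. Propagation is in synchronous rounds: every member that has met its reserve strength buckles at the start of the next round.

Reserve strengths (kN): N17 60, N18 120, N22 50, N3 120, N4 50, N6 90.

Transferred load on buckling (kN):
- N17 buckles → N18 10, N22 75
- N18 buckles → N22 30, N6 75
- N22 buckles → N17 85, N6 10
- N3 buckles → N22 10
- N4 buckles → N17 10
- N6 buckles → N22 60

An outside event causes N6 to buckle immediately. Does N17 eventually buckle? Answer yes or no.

yes

Round 1 — N6 buckles (initial).
  N22: +60 → 60 ≥ 50
Round 2 — N22 buckles.
  N17: +85 → 85 ≥ 60
Round 3 — N17 buckles.
  N18: +10 → 10 < 120
No further bucklings.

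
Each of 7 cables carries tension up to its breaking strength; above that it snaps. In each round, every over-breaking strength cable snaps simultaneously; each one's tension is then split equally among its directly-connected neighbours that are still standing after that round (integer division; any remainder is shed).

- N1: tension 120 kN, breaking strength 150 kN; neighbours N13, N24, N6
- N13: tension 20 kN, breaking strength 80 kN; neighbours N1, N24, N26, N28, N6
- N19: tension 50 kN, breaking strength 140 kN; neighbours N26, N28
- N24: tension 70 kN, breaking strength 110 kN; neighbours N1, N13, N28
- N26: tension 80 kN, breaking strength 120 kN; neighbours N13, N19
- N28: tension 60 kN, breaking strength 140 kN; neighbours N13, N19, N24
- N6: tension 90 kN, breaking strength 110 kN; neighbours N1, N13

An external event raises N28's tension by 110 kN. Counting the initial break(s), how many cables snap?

Round 1 — N28 at 170 > 140. N28 snaps.
  N28 sheds 170 kN to N13, N19, N24: 56 each (2 lost).
    N13: 20+56 = 76 ≤ 80
    N19: 50+56 = 106 ≤ 140
    N24: 70+56 = 126 > 110
Round 2 — N24 snaps.
  N24 sheds 126 kN to N1, N13: 63 each.
    N1: 120+63 = 183 > 150
    N13: 76+63 = 139 > 80
Round 3 — N1, N13 snap.
  N1 sheds 183 kN to N6: 183 each.
    N6: 90+183 = 273 > 110
  N13 sheds 139 kN to N26, N6: 69 each (1 lost).
    N26: 80+69 = 149 > 120
    N6: 273+69 = 342 > 110
Round 4 — N26, N6 snap.
  N26 sheds 149 kN to N19: 149 each.
    N19: 106+149 = 255 > 140
  N6 sheds 342 kN: no online neighbours, lost.
Round 5 — N19 snaps.
  N19 sheds 255 kN: no online neighbours, lost.
No further breaks.

7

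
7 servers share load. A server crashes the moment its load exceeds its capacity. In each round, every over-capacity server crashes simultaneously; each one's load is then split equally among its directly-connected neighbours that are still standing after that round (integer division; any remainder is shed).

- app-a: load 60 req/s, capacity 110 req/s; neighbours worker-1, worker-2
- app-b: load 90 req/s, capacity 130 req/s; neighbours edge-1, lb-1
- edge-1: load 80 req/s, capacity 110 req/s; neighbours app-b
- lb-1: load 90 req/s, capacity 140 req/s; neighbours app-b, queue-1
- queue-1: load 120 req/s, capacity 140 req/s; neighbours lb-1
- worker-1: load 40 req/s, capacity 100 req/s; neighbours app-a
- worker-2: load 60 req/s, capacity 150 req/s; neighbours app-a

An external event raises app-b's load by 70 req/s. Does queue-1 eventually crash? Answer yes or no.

Round 1 — app-b at 160 > 130. app-b crashes.
  app-b sheds 160 req/s to edge-1, lb-1: 80 each.
    edge-1: 80+80 = 160 > 110
    lb-1: 90+80 = 170 > 140
Round 2 — edge-1, lb-1 crash.
  edge-1 sheds 160 req/s: no online neighbours, lost.
  lb-1 sheds 170 req/s to queue-1: 170 each.
    queue-1: 120+170 = 290 > 140
Round 3 — queue-1 crashes.
  queue-1 sheds 290 req/s: no online neighbours, lost.
No further crashes.

yes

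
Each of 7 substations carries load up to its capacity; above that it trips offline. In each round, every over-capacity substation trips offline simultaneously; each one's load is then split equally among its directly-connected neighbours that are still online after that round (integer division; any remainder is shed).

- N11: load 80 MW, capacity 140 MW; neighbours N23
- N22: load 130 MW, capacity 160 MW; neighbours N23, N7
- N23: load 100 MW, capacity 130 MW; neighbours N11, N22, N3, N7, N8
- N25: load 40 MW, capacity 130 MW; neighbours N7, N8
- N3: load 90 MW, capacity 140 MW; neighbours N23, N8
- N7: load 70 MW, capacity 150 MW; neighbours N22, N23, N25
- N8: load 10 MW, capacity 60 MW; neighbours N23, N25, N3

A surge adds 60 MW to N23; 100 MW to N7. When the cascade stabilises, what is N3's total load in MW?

Round 1 — N23 at 160 > 130; N7 at 170 > 150. N23, N7 trip offline.
  N23 sheds 160 MW to N11, N22, N3, N8: 40 each.
    N11: 80+40 = 120 ≤ 140
    N22: 130+40 = 170 > 160
    N3: 90+40 = 130 ≤ 140
    N8: 10+40 = 50 ≤ 60
  N7 sheds 170 MW to N22, N25: 85 each.
    N22: 170+85 = 255 > 160
    N25: 40+85 = 125 ≤ 130
Round 2 — N22 trips offline.
  N22 sheds 255 MW: no online neighbours, lost.
No further trips.

130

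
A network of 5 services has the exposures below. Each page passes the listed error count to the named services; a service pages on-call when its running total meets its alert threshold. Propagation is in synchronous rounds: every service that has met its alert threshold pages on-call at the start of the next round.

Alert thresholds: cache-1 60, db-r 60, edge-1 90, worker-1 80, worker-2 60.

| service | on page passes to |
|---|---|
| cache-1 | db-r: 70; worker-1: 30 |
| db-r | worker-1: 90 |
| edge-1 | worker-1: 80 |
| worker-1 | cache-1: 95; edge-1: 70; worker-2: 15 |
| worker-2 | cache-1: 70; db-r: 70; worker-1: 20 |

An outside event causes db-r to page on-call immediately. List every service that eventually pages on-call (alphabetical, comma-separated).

cache-1, db-r, worker-1

Round 1 — db-r pages on-call (initial).
  worker-1: +90 → 90 ≥ 80
Round 2 — worker-1 pages on-call.
  cache-1: +95 → 95 ≥ 60
  edge-1: +70 → 70 < 90
  worker-2: +15 → 15 < 60
Round 3 — cache-1 pages on-call.
No further pages.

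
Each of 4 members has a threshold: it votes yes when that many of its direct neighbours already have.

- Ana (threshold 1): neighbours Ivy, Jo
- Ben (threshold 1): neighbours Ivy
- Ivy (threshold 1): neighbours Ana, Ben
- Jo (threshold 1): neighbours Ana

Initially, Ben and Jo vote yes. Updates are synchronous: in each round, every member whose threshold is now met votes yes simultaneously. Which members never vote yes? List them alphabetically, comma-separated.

Round 1 — Ben, Jo vote yes (initial).
Round 2 — checking thresholds:
  Ana: 1 of 2 neighbours ≥ 1, votes yes.
  Ivy: 1 of 2 neighbours ≥ 1, votes yes.
Round 3 — no new yes votes; cascade stops.

none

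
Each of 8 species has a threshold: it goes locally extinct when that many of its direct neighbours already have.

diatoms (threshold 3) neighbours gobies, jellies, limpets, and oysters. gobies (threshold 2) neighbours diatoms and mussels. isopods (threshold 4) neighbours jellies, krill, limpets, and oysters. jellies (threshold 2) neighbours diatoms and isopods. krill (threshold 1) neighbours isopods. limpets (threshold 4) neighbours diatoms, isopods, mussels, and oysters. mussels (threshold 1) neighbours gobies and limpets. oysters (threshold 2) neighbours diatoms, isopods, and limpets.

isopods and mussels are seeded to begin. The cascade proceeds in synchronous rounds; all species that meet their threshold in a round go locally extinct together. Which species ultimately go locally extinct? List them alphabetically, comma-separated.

isopods, krill, mussels

Round 1 — isopods, mussels go locally extinct (initial).
Round 2 — checking thresholds:
  gobies: 1 of 2 neighbours < 2, holds.
  jellies: 1 of 2 neighbours < 2, holds.
  krill: 1 of 1 neighbours ≥ 1, goes locally extinct.
  limpets: 2 of 4 neighbours < 4, holds.
  oysters: 1 of 3 neighbours < 2, holds.
Round 3 — no new extinctions; cascade stops.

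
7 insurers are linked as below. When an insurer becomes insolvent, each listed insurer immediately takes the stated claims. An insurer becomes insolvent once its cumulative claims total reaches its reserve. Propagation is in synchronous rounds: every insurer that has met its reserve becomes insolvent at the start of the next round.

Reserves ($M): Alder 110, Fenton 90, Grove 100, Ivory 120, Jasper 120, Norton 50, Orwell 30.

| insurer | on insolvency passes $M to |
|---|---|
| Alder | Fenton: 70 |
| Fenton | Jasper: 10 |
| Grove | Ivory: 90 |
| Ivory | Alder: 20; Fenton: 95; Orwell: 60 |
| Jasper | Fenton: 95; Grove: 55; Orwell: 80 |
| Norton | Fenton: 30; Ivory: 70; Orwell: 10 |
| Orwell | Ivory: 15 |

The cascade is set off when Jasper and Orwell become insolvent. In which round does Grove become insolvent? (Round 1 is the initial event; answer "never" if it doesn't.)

never

Round 1 — Jasper, Orwell become insolvent (initial).
  Fenton: +95 → 95 ≥ 90
  Grove: +55 → 55 < 100
  Ivory: +15 → 15 < 120
Round 2 — Fenton becomes insolvent.
No further insolvencies.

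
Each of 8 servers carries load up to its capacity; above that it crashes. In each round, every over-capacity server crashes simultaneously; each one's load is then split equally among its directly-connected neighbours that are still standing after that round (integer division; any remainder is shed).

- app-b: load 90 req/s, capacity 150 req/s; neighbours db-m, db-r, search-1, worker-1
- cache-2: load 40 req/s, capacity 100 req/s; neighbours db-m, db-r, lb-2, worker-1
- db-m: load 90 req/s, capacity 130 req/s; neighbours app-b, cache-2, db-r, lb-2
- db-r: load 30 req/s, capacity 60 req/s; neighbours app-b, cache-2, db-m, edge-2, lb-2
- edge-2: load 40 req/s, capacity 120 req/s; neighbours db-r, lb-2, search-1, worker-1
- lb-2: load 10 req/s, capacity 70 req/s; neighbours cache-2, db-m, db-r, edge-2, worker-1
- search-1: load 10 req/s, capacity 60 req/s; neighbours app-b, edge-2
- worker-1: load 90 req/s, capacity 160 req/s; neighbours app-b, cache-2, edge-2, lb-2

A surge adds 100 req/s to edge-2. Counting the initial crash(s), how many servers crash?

Round 1 — edge-2 at 140 > 120. edge-2 crashes.
  edge-2 sheds 140 req/s to db-r, lb-2, search-1, worker-1: 35 each.
    db-r: 30+35 = 65 > 60
    lb-2: 10+35 = 45 ≤ 70
    search-1: 10+35 = 45 ≤ 60
    worker-1: 90+35 = 125 ≤ 160
Round 2 — db-r crashes.
  db-r sheds 65 req/s to app-b, cache-2, db-m, lb-2: 16 each (1 lost).
    app-b: 90+16 = 106 ≤ 150
    cache-2: 40+16 = 56 ≤ 100
    db-m: 90+16 = 106 ≤ 130
    lb-2: 45+16 = 61 ≤ 70
No further crashes.

2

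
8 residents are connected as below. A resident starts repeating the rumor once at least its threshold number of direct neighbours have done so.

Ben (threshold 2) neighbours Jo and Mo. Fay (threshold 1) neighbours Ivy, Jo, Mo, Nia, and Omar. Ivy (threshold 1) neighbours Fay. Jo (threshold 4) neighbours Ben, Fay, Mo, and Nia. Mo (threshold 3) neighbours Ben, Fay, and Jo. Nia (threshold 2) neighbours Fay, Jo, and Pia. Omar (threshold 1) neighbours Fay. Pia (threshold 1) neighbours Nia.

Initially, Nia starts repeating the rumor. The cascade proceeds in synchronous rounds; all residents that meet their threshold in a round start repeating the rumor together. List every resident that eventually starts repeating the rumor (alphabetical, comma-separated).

Fay, Ivy, Nia, Omar, Pia

Round 1 — Nia starts repeating the rumor (initial).
Round 2 — checking thresholds:
  Fay: 1 of 5 neighbours ≥ 1, starts repeating the rumor.
  Jo: 1 of 4 neighbours < 4, holds.
  Pia: 1 of 1 neighbours ≥ 1, starts repeating the rumor.
Round 3 — checking thresholds:
  Ivy: 1 of 1 neighbours ≥ 1, starts repeating the rumor.
  Jo: 2 of 4 neighbours < 4, holds.
  Mo: 1 of 3 neighbours < 3, holds.
  Omar: 1 of 1 neighbours ≥ 1, starts repeating the rumor.
Round 4 — no new spreads; cascade stops.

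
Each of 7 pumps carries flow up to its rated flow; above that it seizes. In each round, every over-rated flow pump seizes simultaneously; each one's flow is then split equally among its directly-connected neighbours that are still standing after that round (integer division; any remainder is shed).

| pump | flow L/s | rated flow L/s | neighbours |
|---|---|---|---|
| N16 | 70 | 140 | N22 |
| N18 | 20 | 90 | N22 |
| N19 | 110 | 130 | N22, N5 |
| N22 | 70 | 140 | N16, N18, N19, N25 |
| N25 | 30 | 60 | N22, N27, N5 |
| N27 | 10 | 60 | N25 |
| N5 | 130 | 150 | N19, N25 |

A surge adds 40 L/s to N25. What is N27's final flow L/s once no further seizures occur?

33

Round 1 — N25 at 70 > 60. N25 seizes.
  N25 sheds 70 L/s to N22, N27, N5: 23 each (1 lost).
    N22: 70+23 = 93 ≤ 140
    N27: 10+23 = 33 ≤ 60
    N5: 130+23 = 153 > 150
Round 2 — N5 seizes.
  N5 sheds 153 L/s to N19: 153 each.
    N19: 110+153 = 263 > 130
Round 3 — N19 seizes.
  N19 sheds 263 L/s to N22: 263 each.
    N22: 93+263 = 356 > 140
Round 4 — N22 seizes.
  N22 sheds 356 L/s to N16, N18: 178 each.
    N16: 70+178 = 248 > 140
    N18: 20+178 = 198 > 90
Round 5 — N16, N18 seize.
  N16 sheds 248 L/s: no online neighbours, lost.
  N18 sheds 198 L/s: no online neighbours, lost.
No further seizures.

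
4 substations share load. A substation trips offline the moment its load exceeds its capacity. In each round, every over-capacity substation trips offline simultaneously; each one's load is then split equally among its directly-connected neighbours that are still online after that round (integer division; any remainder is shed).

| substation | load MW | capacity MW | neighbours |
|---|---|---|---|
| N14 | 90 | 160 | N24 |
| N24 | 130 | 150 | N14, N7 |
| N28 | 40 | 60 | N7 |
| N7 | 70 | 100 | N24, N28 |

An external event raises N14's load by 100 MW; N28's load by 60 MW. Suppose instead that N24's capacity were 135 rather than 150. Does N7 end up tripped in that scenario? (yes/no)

yes

With N24's capacity at 135:
Round 1 — N14 at 190 > 160; N28 at 100 > 60. N14, N28 trip offline.
  N14 sheds 190 MW to N24: 190 each.
    N24: 130+190 = 320 > 135
  N28 sheds 100 MW to N7: 100 each.
    N7: 70+100 = 170 > 100
Round 2 — N24, N7 trip offline.
  N24 sheds 320 MW: no online neighbours, lost.
  N7 sheds 170 MW: no online neighbours, lost.
No further trips.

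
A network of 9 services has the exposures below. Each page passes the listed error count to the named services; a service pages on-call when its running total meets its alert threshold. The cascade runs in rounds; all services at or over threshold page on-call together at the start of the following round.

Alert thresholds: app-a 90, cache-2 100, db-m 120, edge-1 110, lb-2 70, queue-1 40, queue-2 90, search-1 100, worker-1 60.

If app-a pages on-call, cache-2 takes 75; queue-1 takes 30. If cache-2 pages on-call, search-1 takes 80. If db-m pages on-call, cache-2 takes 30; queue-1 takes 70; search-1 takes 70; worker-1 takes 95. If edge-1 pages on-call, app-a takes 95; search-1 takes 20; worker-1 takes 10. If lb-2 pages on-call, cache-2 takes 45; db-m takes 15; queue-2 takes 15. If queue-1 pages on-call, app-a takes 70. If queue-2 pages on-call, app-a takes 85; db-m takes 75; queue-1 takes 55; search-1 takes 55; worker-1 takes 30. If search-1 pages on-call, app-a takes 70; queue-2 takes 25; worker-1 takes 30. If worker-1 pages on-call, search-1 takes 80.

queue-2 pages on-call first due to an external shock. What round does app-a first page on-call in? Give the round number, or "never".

Round 1 — queue-2 pages on-call (initial).
  app-a: +85 → 85 < 90
  db-m: +75 → 75 < 120
  queue-1: +55 → 55 ≥ 40
  search-1: +55 → 55 < 100
  worker-1: +30 → 30 < 60
Round 2 — queue-1 pages on-call.
  app-a: +70 → 155 ≥ 90
Round 3 — app-a pages on-call.
  cache-2: +75 → 75 < 100
No further pages.

3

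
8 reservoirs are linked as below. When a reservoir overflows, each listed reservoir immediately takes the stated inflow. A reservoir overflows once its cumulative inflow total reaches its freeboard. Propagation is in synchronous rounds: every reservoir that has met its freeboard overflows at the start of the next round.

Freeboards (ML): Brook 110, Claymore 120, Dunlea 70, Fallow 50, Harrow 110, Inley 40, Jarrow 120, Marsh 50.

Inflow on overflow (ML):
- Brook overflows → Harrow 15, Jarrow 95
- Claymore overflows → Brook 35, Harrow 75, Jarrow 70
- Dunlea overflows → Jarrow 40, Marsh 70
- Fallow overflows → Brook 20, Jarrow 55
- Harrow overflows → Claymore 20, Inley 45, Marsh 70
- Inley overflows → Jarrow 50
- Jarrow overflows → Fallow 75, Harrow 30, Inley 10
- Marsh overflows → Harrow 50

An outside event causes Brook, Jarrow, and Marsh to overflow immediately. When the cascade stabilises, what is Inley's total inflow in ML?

Round 1 — Brook, Jarrow, Marsh overflow (initial).
  Fallow: +75 → 75 ≥ 50
  Harrow: +15+30+50 → 95 < 110
  Inley: +10 → 10 < 40
Round 2 — Fallow overflows.
No further overflows.

10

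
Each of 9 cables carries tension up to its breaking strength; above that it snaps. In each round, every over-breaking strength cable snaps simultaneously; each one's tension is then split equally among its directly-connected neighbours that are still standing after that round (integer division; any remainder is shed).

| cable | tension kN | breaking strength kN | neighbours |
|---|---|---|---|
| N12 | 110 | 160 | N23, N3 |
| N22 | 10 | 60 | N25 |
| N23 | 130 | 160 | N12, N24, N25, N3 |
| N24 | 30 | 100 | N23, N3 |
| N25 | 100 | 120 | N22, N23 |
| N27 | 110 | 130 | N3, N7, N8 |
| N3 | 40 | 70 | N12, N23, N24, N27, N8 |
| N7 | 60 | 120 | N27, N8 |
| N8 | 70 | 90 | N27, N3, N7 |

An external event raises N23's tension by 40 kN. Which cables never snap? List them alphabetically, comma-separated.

N24, N27, N7, N8

Round 1 — N23 at 170 > 160. N23 snaps.
  N23 sheds 170 kN to N12, N24, N25, N3: 42 each (2 lost).
    N12: 110+42 = 152 ≤ 160
    N24: 30+42 = 72 ≤ 100
    N25: 100+42 = 142 > 120
    N3: 40+42 = 82 > 70
Round 2 — N25, N3 snap.
  N25 sheds 142 kN to N22: 142 each.
    N22: 10+142 = 152 > 60
  N3 sheds 82 kN to N12, N24, N27, N8: 20 each (2 lost).
    N12: 152+20 = 172 > 160
    N24: 72+20 = 92 ≤ 100
    N27: 110+20 = 130 ≤ 130
    N8: 70+20 = 90 ≤ 90
Round 3 — N12, N22 snap.
  N12 sheds 172 kN: no online neighbours, lost.
  N22 sheds 152 kN: no online neighbours, lost.
No further breaks.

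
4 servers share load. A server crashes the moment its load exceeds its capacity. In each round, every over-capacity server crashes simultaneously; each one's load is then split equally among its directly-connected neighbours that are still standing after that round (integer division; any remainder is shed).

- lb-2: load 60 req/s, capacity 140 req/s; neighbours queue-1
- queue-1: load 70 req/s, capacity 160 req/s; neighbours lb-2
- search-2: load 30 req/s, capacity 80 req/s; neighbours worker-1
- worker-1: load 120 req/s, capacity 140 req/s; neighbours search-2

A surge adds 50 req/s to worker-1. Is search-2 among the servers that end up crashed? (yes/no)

Round 1 — worker-1 at 170 > 140. worker-1 crashes.
  worker-1 sheds 170 req/s to search-2: 170 each.
    search-2: 30+170 = 200 > 80
Round 2 — search-2 crashes.
  search-2 sheds 200 req/s: no online neighbours, lost.
No further crashes.

yes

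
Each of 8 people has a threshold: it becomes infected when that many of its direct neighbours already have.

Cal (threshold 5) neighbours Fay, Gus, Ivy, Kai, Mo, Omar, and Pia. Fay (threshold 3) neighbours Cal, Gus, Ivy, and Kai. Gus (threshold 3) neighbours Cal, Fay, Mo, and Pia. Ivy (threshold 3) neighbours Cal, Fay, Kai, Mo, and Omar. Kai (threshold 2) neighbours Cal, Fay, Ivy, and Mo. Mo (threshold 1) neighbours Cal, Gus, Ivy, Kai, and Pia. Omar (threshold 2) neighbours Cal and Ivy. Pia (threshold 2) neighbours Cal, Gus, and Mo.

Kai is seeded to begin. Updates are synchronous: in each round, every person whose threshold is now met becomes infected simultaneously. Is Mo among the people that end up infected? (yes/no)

yes

Round 1 — Kai becomes infected (initial).
Round 2 — checking thresholds:
  Cal: 1 of 7 neighbours < 5, holds.
  Fay: 1 of 4 neighbours < 3, holds.
  Ivy: 1 of 5 neighbours < 3, holds.
  Mo: 1 of 5 neighbours ≥ 1, becomes infected.
Round 3 — no new infections; cascade stops.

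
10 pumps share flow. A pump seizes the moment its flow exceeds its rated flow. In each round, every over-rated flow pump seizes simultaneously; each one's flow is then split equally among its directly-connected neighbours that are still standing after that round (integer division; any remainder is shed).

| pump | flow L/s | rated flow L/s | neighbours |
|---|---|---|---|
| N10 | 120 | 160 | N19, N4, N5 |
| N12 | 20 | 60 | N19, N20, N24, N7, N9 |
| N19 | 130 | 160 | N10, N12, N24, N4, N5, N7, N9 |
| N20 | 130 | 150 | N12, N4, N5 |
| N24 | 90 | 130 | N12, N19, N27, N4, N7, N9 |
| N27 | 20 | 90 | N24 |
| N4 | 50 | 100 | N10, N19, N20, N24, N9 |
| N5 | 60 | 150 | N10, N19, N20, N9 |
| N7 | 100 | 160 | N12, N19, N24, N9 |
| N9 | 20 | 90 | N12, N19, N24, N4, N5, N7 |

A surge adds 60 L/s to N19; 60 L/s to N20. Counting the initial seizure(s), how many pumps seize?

Round 1 — N19 at 190 > 160; N20 at 190 > 150. N19, N20 seize.
  N19 sheds 190 L/s to N10, N12, N24, N4, N5, N7, N9: 27 each (1 lost).
    N10: 120+27 = 147 ≤ 160
    N12: 20+27 = 47 ≤ 60
    N24: 90+27 = 117 ≤ 130
    N4: 50+27 = 77 ≤ 100
    N5: 60+27 = 87 ≤ 150
    N7: 100+27 = 127 ≤ 160
    N9: 20+27 = 47 ≤ 90
  N20 sheds 190 L/s to N12, N4, N5: 63 each (1 lost).
    N12: 47+63 = 110 > 60
    N4: 77+63 = 140 > 100
    N5: 87+63 = 150 ≤ 150
Round 2 — N12, N4 seize.
  N12 sheds 110 L/s to N24, N7, N9: 36 each (2 lost).
    N24: 117+36 = 153 > 130
    N7: 127+36 = 163 > 160
    N9: 47+36 = 83 ≤ 90
  N4 sheds 140 L/s to N10, N24, N9: 46 each (2 lost).
    N10: 147+46 = 193 > 160
    N24: 153+46 = 199 > 130
    N9: 83+46 = 129 > 90
Round 3 — N10, N24, N7, N9 seize.
  N10 sheds 193 L/s to N5: 193 each.
    N5: 150+193 = 343 > 150
  N24 sheds 199 L/s to N27: 199 each.
    N27: 20+199 = 219 > 90
  N7 sheds 163 L/s: no online neighbours, lost.
  N9 sheds 129 L/s to N5: 129 each.
    N5: 343+129 = 472 > 150
Round 4 — N27, N5 seize.
  N27 sheds 219 L/s: no online neighbours, lost.
  N5 sheds 472 L/s: no online neighbours, lost.
No further seizures.

10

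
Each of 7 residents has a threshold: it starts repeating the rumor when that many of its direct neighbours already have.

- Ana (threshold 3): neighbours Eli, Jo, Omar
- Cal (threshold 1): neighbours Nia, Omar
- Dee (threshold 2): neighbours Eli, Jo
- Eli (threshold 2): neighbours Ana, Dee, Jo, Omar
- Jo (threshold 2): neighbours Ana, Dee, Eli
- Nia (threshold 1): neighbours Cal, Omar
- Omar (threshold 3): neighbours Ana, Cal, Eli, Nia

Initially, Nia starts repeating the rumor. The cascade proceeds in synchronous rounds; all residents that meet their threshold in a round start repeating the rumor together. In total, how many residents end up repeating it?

Round 1 — Nia starts repeating the rumor (initial).
Round 2 — checking thresholds:
  Cal: 1 of 2 neighbours ≥ 1, starts repeating the rumor.
  Omar: 1 of 4 neighbours < 3, holds.
Round 3 — no new spreads; cascade stops.

2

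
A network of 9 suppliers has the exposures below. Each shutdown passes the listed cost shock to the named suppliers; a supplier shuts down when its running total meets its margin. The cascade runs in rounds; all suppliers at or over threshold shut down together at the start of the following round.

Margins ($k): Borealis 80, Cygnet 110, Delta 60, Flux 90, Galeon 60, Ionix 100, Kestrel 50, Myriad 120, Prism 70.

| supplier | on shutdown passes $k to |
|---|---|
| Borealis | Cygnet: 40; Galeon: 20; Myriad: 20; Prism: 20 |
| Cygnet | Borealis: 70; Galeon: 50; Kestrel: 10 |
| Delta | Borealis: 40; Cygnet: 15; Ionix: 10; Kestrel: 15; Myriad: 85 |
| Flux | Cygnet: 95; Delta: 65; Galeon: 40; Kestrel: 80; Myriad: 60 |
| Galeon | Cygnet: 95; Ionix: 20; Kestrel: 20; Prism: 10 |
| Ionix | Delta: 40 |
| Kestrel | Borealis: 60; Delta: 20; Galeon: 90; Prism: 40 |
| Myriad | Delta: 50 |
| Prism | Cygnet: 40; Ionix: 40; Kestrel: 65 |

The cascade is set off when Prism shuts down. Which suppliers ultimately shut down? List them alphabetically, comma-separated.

Borealis, Cygnet, Galeon, Kestrel, Prism

Round 1 — Prism shuts down (initial).
  Cygnet: +40 → 40 < 110
  Ionix: +40 → 40 < 100
  Kestrel: +65 → 65 ≥ 50
Round 2 — Kestrel shuts down.
  Borealis: +60 → 60 < 80
  Delta: +20 → 20 < 60
  Galeon: +90 → 90 ≥ 60
Round 3 — Galeon shuts down.
  Cygnet: +95 → 135 ≥ 110
  Ionix: +20 → 60 < 100
Round 4 — Cygnet shuts down.
  Borealis: +70 → 130 ≥ 80
Round 5 — Borealis shuts down.
  Myriad: +20 → 20 < 120
No further shutdowns.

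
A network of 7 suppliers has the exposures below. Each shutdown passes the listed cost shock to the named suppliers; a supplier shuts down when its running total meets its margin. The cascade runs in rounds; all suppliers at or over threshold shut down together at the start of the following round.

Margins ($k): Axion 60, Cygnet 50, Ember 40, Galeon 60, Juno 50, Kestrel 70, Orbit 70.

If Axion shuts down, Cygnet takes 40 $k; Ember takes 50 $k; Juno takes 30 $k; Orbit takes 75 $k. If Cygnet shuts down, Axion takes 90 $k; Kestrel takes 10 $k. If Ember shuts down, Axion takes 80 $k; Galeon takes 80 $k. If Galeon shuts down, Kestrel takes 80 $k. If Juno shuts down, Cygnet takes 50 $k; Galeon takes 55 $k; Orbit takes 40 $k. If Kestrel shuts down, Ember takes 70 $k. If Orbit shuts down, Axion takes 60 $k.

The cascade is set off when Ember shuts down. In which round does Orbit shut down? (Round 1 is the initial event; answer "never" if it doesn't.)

Round 1 — Ember shuts down (initial).
  Axion: +80 → 80 ≥ 60
  Galeon: +80 → 80 ≥ 60
Round 2 — Axion, Galeon shut down.
  Cygnet: +40 → 40 < 50
  Juno: +30 → 30 < 50
  Kestrel: +80 → 80 ≥ 70
  Orbit: +75 → 75 ≥ 70
Round 3 — Kestrel, Orbit shut down.
No further shutdowns.

3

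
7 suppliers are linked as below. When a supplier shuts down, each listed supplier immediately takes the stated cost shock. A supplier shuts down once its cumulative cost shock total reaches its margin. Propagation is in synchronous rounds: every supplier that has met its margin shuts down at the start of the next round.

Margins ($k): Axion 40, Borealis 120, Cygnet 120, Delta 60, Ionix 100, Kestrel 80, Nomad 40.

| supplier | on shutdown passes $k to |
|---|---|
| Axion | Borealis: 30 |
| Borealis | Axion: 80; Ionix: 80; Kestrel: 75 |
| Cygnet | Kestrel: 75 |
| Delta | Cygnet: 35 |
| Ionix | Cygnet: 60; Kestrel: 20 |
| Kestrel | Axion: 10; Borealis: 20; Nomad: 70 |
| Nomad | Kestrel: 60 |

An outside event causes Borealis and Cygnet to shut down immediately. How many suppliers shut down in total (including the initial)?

5

Round 1 — Borealis, Cygnet shut down (initial).
  Axion: +80 → 80 ≥ 40
  Ionix: +80 → 80 < 100
  Kestrel: +75+75 → 150 ≥ 80
Round 2 — Axion, Kestrel shut down.
  Nomad: +70 → 70 ≥ 40
Round 3 — Nomad shuts down.
No further shutdowns.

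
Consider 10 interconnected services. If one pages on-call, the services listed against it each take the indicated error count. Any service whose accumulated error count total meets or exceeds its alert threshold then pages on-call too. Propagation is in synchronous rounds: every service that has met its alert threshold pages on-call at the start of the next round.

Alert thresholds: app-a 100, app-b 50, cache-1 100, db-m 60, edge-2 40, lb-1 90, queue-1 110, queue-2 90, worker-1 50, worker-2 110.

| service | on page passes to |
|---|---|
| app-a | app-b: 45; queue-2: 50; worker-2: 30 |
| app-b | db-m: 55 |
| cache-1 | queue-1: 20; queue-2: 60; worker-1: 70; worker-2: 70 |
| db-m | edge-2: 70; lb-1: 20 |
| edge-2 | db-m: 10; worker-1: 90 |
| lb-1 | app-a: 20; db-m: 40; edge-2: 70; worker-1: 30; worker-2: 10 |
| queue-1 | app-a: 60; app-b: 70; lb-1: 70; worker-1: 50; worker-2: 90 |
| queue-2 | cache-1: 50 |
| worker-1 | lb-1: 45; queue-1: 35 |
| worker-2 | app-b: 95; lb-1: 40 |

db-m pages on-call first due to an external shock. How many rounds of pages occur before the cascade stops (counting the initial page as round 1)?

Round 1 — db-m pages on-call (initial).
  edge-2: +70 → 70 ≥ 40
  lb-1: +20 → 20 < 90
Round 2 — edge-2 pages on-call.
  worker-1: +90 → 90 ≥ 50
Round 3 — worker-1 pages on-call.
  lb-1: +45 → 65 < 90
  queue-1: +35 → 35 < 110
No further pages.

3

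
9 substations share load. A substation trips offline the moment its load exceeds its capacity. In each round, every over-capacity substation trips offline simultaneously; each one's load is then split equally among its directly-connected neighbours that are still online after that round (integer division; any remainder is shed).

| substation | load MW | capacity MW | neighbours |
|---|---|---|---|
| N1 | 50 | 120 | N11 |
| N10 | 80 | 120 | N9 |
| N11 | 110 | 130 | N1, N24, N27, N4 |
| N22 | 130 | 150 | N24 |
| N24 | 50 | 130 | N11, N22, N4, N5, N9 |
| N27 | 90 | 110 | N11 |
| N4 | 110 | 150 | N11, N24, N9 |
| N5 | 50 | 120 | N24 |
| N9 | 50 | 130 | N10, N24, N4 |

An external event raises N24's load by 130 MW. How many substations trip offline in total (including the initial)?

7

Round 1 — N24 at 180 > 130. N24 trips offline.
  N24 sheds 180 MW to N11, N22, N4, N5, N9: 36 each.
    N11: 110+36 = 146 > 130
    N22: 130+36 = 166 > 150
    N4: 110+36 = 146 ≤ 150
    N5: 50+36 = 86 ≤ 120
    N9: 50+36 = 86 ≤ 130
Round 2 — N11, N22 trip offline.
  N11 sheds 146 MW to N1, N27, N4: 48 each (2 lost).
    N1: 50+48 = 98 ≤ 120
    N27: 90+48 = 138 > 110
    N4: 146+48 = 194 > 150
  N22 sheds 166 MW: no online neighbours, lost.
Round 3 — N27, N4 trip offline.
  N27 sheds 138 MW: no online neighbours, lost.
  N4 sheds 194 MW to N9: 194 each.
    N9: 86+194 = 280 > 130
Round 4 — N9 trips offline.
  N9 sheds 280 MW to N10: 280 each.
    N10: 80+280 = 360 > 120
Round 5 — N10 trips offline.
  N10 sheds 360 MW: no online neighbours, lost.
No further trips.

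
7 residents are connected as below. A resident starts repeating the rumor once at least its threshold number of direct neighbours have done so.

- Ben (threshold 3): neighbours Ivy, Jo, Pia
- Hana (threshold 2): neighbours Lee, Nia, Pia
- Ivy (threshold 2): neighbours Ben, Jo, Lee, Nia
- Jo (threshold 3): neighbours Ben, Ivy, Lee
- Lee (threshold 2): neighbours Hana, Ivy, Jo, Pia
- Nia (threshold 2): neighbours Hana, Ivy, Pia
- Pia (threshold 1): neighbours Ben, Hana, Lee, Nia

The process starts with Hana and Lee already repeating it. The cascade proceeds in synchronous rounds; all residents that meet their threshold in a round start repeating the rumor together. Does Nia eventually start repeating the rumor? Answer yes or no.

Round 1 — Hana, Lee start repeating the rumor (initial).
Round 2 — checking thresholds:
  Ivy: 1 of 4 neighbours < 2, holds.
  Jo: 1 of 3 neighbours < 3, holds.
  Nia: 1 of 3 neighbours < 2, holds.
  Pia: 2 of 4 neighbours ≥ 1, starts repeating the rumor.
Round 3 — checking thresholds:
  Ben: 1 of 3 neighbours < 3, holds.
  Ivy: 1 of 4 neighbours < 2, holds.
  Jo: 1 of 3 neighbours < 3, holds.
  Nia: 2 of 3 neighbours ≥ 2, starts repeating the rumor.
Round 4 — checking thresholds:
  Ben: 1 of 3 neighbours < 3, holds.
  Ivy: 2 of 4 neighbours ≥ 2, starts repeating the rumor.
  Jo: 1 of 3 neighbours < 3, holds.
Round 5 — no new spreads; cascade stops.

yes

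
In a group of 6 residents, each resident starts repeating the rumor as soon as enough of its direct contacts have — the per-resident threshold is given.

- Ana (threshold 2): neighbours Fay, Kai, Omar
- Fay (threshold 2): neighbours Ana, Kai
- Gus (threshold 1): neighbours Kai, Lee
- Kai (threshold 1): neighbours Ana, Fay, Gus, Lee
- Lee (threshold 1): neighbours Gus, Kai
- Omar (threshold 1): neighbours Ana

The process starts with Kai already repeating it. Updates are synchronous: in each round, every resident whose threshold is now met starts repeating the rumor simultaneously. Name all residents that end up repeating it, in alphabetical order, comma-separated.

Gus, Kai, Lee

Round 1 — Kai starts repeating the rumor (initial).
Round 2 — checking thresholds:
  Ana: 1 of 3 neighbours < 2, not yet.
  Fay: 1 of 2 neighbours < 2, not yet.
  Gus: 1 of 2 neighbours ≥ 1, starts repeating the rumor.
  Lee: 1 of 2 neighbours ≥ 1, starts repeating the rumor.
Round 3 — no new spreads; cascade stops.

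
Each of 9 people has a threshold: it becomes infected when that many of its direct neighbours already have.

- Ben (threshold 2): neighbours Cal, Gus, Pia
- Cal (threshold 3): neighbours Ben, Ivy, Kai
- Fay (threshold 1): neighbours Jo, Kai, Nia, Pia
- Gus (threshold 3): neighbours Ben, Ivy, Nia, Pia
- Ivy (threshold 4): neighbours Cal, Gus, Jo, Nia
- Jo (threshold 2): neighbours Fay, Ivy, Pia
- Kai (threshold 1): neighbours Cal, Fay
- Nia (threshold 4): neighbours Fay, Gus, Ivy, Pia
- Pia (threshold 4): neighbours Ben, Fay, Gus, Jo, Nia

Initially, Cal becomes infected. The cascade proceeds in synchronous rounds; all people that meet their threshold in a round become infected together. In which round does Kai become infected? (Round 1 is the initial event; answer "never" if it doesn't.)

2

Round 1 — Cal becomes infected (initial).
Round 2 — checking thresholds:
  Ben: 1 of 3 neighbours < 2, holds.
  Ivy: 1 of 4 neighbours < 4, holds.
  Kai: 1 of 2 neighbours ≥ 1, becomes infected.
Round 3 — checking thresholds:
  Ben: 1 of 3 neighbours < 2, holds.
  Fay: 1 of 4 neighbours ≥ 1, becomes infected.
  Ivy: 1 of 4 neighbours < 4, holds.
Round 4 — no new infections; cascade stops.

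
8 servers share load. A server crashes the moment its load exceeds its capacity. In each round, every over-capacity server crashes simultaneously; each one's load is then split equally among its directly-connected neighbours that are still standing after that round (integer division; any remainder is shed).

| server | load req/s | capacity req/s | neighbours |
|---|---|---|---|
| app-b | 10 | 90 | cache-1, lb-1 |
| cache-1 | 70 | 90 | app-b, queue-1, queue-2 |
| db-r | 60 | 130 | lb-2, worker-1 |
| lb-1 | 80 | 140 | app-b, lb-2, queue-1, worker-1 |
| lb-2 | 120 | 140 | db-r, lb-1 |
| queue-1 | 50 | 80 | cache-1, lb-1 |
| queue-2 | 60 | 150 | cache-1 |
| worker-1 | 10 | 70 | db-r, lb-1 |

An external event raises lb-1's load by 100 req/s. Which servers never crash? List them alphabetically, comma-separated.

queue-2

Round 1 — lb-1 at 180 > 140. lb-1 crashes.
  lb-1 sheds 180 req/s to app-b, lb-2, queue-1, worker-1: 45 each.
    app-b: 10+45 = 55 ≤ 90
    lb-2: 120+45 = 165 > 140
    queue-1: 50+45 = 95 > 80
    worker-1: 10+45 = 55 ≤ 70
Round 2 — lb-2, queue-1 crash.
  lb-2 sheds 165 req/s to db-r: 165 each.
    db-r: 60+165 = 225 > 130
  queue-1 sheds 95 req/s to cache-1: 95 each.
    cache-1: 70+95 = 165 > 90
Round 3 — cache-1, db-r crash.
  cache-1 sheds 165 req/s to app-b, queue-2: 82 each (1 lost).
    app-b: 55+82 = 137 > 90
    queue-2: 60+82 = 142 ≤ 150
  db-r sheds 225 req/s to worker-1: 225 each.
    worker-1: 55+225 = 280 > 70
Round 4 — app-b, worker-1 crash.
  app-b sheds 137 req/s: no online neighbours, lost.
  worker-1 sheds 280 req/s: no online neighbours, lost.
No further crashes.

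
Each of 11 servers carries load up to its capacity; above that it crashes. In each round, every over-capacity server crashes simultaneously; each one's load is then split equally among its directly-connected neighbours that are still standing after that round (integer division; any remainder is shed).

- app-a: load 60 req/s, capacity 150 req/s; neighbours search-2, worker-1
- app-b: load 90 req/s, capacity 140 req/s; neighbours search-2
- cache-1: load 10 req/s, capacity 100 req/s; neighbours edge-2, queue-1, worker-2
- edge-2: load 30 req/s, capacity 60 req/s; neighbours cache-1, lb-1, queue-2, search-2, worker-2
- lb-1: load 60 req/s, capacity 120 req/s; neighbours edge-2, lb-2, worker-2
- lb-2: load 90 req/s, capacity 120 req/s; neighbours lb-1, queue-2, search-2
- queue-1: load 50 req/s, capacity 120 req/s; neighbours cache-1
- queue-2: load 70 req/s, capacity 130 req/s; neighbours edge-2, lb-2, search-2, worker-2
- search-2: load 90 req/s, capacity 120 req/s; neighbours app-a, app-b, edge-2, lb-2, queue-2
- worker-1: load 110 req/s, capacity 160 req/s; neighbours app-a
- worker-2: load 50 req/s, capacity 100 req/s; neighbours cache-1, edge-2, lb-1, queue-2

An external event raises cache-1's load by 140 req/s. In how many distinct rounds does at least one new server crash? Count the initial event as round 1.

Round 1 — cache-1 at 150 > 100. cache-1 crashes.
  cache-1 sheds 150 req/s to edge-2, queue-1, worker-2: 50 each.
    edge-2: 30+50 = 80 > 60
    queue-1: 50+50 = 100 ≤ 120
    worker-2: 50+50 = 100 ≤ 100
Round 2 — edge-2 crashes.
  edge-2 sheds 80 req/s to lb-1, queue-2, search-2, worker-2: 20 each.
    lb-1: 60+20 = 80 ≤ 120
    queue-2: 70+20 = 90 ≤ 130
    search-2: 90+20 = 110 ≤ 120
    worker-2: 100+20 = 120 > 100
Round 3 — worker-2 crashes.
  worker-2 sheds 120 req/s to lb-1, queue-2: 60 each.
    lb-1: 80+60 = 140 > 120
    queue-2: 90+60 = 150 > 130
Round 4 — lb-1, queue-2 crash.
  lb-1 sheds 140 req/s to lb-2: 140 each.
    lb-2: 90+140 = 230 > 120
  queue-2 sheds 150 req/s to lb-2, search-2: 75 each.
    lb-2: 230+75 = 305 > 120
    search-2: 110+75 = 185 > 120
Round 5 — lb-2, search-2 crash.
  lb-2 sheds 305 req/s: no online neighbours, lost.
  search-2 sheds 185 req/s to app-a, app-b: 92 each (1 lost).
    app-a: 60+92 = 152 > 150
    app-b: 90+92 = 182 > 140
Round 6 — app-a, app-b crash.
  app-a sheds 152 req/s to worker-1: 152 each.
    worker-1: 110+152 = 262 > 160
  app-b sheds 182 req/s: no online neighbours, lost.
Round 7 — worker-1 crashes.
  worker-1 sheds 262 req/s: no online neighbours, lost.
No further crashes.

7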